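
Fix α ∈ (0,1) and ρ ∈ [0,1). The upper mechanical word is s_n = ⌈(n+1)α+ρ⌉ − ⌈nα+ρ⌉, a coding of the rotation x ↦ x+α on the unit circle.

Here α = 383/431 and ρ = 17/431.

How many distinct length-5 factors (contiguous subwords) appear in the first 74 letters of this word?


6

t_n = ⌈(n·383+17)/431⌉ for n = 0 … 74:
  n=0…9: ⌈17/431⌉=1 ⌈400/431⌉=1 ⌈783/431⌉=2 ⌈1166/431⌉=3 ⌈1549/431⌉=4 ⌈1932/431⌉=5 ⌈2315/431⌉=6 ⌈2698/431⌉=7 ⌈3081/431⌉=8 ⌈3464/431⌉=9
  n=10…19: ⌈3847/431⌉=9 ⌈4230/431⌉=10 ⌈4613/431⌉=11 ⌈4996/431⌉=12 ⌈5379/431⌉=13 ⌈5762/431⌉=14 ⌈6145/431⌉=15 ⌈6528/431⌉=16 ⌈6911/431⌉=17 ⌈7294/431⌉=17
  n=20…29: ⌈7677/431⌉=18 ⌈8060/431⌉=19 ⌈8443/431⌉=20 ⌈8826/431⌉=21 ⌈9209/431⌉=22 ⌈9592/431⌉=23 ⌈9975/431⌉=24 ⌈10358/431⌉=25 ⌈10741/431⌉=25 ⌈11124/431⌉=26
  n=30…39: ⌈11507/431⌉=27 ⌈11890/431⌉=28 ⌈12273/431⌉=29 ⌈12656/431⌉=30 ⌈13039/431⌉=31 ⌈13422/431⌉=32 ⌈13805/431⌉=33 ⌈14188/431⌉=33 ⌈14571/431⌉=34 ⌈14954/431⌉=35
  n=40…49: ⌈15337/431⌉=36 ⌈15720/431⌉=37 ⌈16103/431⌉=38 ⌈16486/431⌉=39 ⌈16869/431⌉=40 ⌈17252/431⌉=41 ⌈17635/431⌉=41 ⌈18018/431⌉=42 ⌈18401/431⌉=43 ⌈18784/431⌉=44
  n=50…59: ⌈19167/431⌉=45 ⌈19550/431⌉=46 ⌈19933/431⌉=47 ⌈20316/431⌉=48 ⌈20699/431⌉=49 ⌈21082/431⌉=49 ⌈21465/431⌉=50 ⌈21848/431⌉=51 ⌈22231/431⌉=52 ⌈22614/431⌉=53
  n=60…69: ⌈22997/431⌉=54 ⌈23380/431⌉=55 ⌈23763/431⌉=56 ⌈24146/431⌉=57 ⌈24529/431⌉=57 ⌈24912/431⌉=58 ⌈25295/431⌉=59 ⌈25678/431⌉=60 ⌈26061/431⌉=61 ⌈26444/431⌉=62
  n=70…74: ⌈26827/431⌉=63 ⌈27210/431⌉=64 ⌈27593/431⌉=65 ⌈27976/431⌉=65 ⌈28359/431⌉=66
s_n = t_(n+1) − t_n for n = 0 … 73 gives
prefix = 01111111101111111101111111101111111101111111101111111101111111101111111101
slide a length-5 window over [0..4] … [69..73] (70 windows); first occurrence of each distinct factor:
  [  0..  4] 01111
  [  1..  5] 11111
  [  5..  9] 11110
  [  6.. 10] 11101
  [  7.. 11] 11011
  [  8.. 12] 10111
  (the other 64 windows repeat one of these)
distinct factors: {01111, 10111, 11011, 11101, 11110, 11111}
count = 6  (Sturmian bound for length 5 is 6)


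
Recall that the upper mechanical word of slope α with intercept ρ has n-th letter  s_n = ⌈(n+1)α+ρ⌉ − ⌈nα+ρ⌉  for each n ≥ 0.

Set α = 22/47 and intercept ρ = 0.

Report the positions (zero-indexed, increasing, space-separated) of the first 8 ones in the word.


n=0: ⌈22/47⌉−⌈0/47⌉ = 1−0 = 1  ← one
n=1: ⌈44/47⌉−⌈22/47⌉ = 1−1 = 0
n=2: ⌈66/47⌉−⌈44/47⌉ = 2−1 = 1  ← one
n=3: ⌈88/47⌉−⌈66/47⌉ = 2−2 = 0
n=4: ⌈110/47⌉−⌈88/47⌉ = 3−2 = 1  ← one
n=5: ⌈132/47⌉−⌈110/47⌉ = 3−3 = 0
n=6: ⌈154/47⌉−⌈132/47⌉ = 4−3 = 1  ← one
n=7: ⌈176/47⌉−⌈154/47⌉ = 4−4 = 0
n=8: ⌈198/47⌉−⌈176/47⌉ = 5−4 = 1  ← one
n=9: ⌈220/47⌉−⌈198/47⌉ = 5−5 = 0
n=10: ⌈242/47⌉−⌈220/47⌉ = 6−5 = 1  ← one
n=11: ⌈264/47⌉−⌈242/47⌉ = 6−6 = 0
n=12: ⌈286/47⌉−⌈264/47⌉ = 7−6 = 1  ← one
n=13: ⌈308/47⌉−⌈286/47⌉ = 7−7 = 0
n=14: ⌈330/47⌉−⌈308/47⌉ = 8−7 = 1  ← one
positions of the first 8 ones: 0 2 4 6 8 10 12 14

0 2 4 6 8 10 12 14


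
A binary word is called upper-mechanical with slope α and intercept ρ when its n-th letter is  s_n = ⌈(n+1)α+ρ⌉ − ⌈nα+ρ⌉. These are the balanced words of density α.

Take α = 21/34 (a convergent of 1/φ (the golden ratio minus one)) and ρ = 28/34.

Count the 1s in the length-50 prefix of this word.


31

#1s = Σ_{n=0}^{49} s_n = Σ_{n=0}^{49} (⌈(n+1)α+ρ⌉ − ⌈nα+ρ⌉)
the sum telescopes: every ⌈nα+ρ⌉ with 0 < n < 50 appears once with + and once with −, leaving ⌈50α+ρ⌉ − ⌈0·α+ρ⌉
50α + ρ = (50·21 + 28) / 34 = 1078/34
ρ = 28/34
⌈1078/34⌉ = 32,  ⌈28/34⌉ = 1
#1s = 32 − 1 = 31


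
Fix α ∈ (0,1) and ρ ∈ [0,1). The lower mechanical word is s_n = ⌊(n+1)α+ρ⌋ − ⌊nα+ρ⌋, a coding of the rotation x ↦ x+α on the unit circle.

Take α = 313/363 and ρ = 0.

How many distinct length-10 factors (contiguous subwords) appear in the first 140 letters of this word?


t_n = ⌊(n·313)/363⌋ for n = 0 … 140:
  n=0…9: ⌊0/363⌋=0 ⌊313/363⌋=0 ⌊626/363⌋=1 ⌊939/363⌋=2 ⌊1252/363⌋=3 ⌊1565/363⌋=4 ⌊1878/363⌋=5 ⌊2191/363⌋=6 ⌊2504/363⌋=6 ⌊2817/363⌋=7
  n=10…19: ⌊3130/363⌋=8 ⌊3443/363⌋=9 ⌊3756/363⌋=10 ⌊4069/363⌋=11 ⌊4382/363⌋=12 ⌊4695/363⌋=12 ⌊5008/363⌋=13 ⌊5321/363⌋=14 ⌊5634/363⌋=15 ⌊5947/363⌋=16
  n=20…29: ⌊6260/363⌋=17 ⌊6573/363⌋=18 ⌊6886/363⌋=18 ⌊7199/363⌋=19 ⌊7512/363⌋=20 ⌊7825/363⌋=21 ⌊8138/363⌋=22 ⌊8451/363⌋=23 ⌊8764/363⌋=24 ⌊9077/363⌋=25
  n=30…39: ⌊9390/363⌋=25 ⌊9703/363⌋=26 ⌊10016/363⌋=27 ⌊10329/363⌋=28 ⌊10642/363⌋=29 ⌊10955/363⌋=30 ⌊11268/363⌋=31 ⌊11581/363⌋=31 ⌊11894/363⌋=32 ⌊12207/363⌋=33
  n=40…49: ⌊12520/363⌋=34 ⌊12833/363⌋=35 ⌊13146/363⌋=36 ⌊13459/363⌋=37 ⌊13772/363⌋=37 ⌊14085/363⌋=38 ⌊14398/363⌋=39 ⌊14711/363⌋=40 ⌊15024/363⌋=41 ⌊15337/363⌋=42
  n=50…59: ⌊15650/363⌋=43 ⌊15963/363⌋=43 ⌊16276/363⌋=44 ⌊16589/363⌋=45 ⌊16902/363⌋=46 ⌊17215/363⌋=47 ⌊17528/363⌋=48 ⌊17841/363⌋=49 ⌊18154/363⌋=50 ⌊18467/363⌋=50
  n=60…69: ⌊18780/363⌋=51 ⌊19093/363⌋=52 ⌊19406/363⌋=53 ⌊19719/363⌋=54 ⌊20032/363⌋=55 ⌊20345/363⌋=56 ⌊20658/363⌋=56 ⌊20971/363⌋=57 ⌊21284/363⌋=58 ⌊21597/363⌋=59
  n=70…79: ⌊21910/363⌋=60 ⌊22223/363⌋=61 ⌊22536/363⌋=62 ⌊22849/363⌋=62 ⌊23162/363⌋=63 ⌊23475/363⌋=64 ⌊23788/363⌋=65 ⌊24101/363⌋=66 ⌊24414/363⌋=67 ⌊24727/363⌋=68
  n=80…89: ⌊25040/363⌋=68 ⌊25353/363⌋=69 ⌊25666/363⌋=70 ⌊25979/363⌋=71 ⌊26292/363⌋=72 ⌊26605/363⌋=73 ⌊26918/363⌋=74 ⌊27231/363⌋=75 ⌊27544/363⌋=75 ⌊27857/363⌋=76
  n=90…99: ⌊28170/363⌋=77 ⌊28483/363⌋=78 ⌊28796/363⌋=79 ⌊29109/363⌋=80 ⌊29422/363⌋=81 ⌊29735/363⌋=81 ⌊30048/363⌋=82 ⌊30361/363⌋=83 ⌊30674/363⌋=84 ⌊30987/363⌋=85
  n=100…109: ⌊31300/363⌋=86 ⌊31613/363⌋=87 ⌊31926/363⌋=87 ⌊32239/363⌋=88 ⌊32552/363⌋=89 ⌊32865/363⌋=90 ⌊33178/363⌋=91 ⌊33491/363⌋=92 ⌊33804/363⌋=93 ⌊34117/363⌋=93
  n=110…119: ⌊34430/363⌋=94 ⌊34743/363⌋=95 ⌊35056/363⌋=96 ⌊35369/363⌋=97 ⌊35682/363⌋=98 ⌊35995/363⌋=99 ⌊36308/363⌋=100 ⌊36621/363⌋=100 ⌊36934/363⌋=101 ⌊37247/363⌋=102
  n=120…129: ⌊37560/363⌋=103 ⌊37873/363⌋=104 ⌊38186/363⌋=105 ⌊38499/363⌋=106 ⌊38812/363⌋=106 ⌊39125/363⌋=107 ⌊39438/363⌋=108 ⌊39751/363⌋=109 ⌊40064/363⌋=110 ⌊40377/363⌋=111
  n=130…139: ⌊40690/363⌋=112 ⌊41003/363⌋=112 ⌊41316/363⌋=113 ⌊41629/363⌋=114 ⌊41942/363⌋=115 ⌊42255/363⌋=116 ⌊42568/363⌋=117 ⌊42881/363⌋=118 ⌊43194/363⌋=118 ⌊43507/363⌋=119
  n=140: ⌊43820/363⌋=120
s_n = t_(n+1) − t_n for n = 0 … 139 gives
prefix = 01111110111111011111101111111011111101111110111111011111110111111011111101111110111111101111110111111011111101111111011111101111110111111011
slide a length-10 window over [0..9] … [130..139] (131 windows); first occurrence of each distinct factor:
  [  0..  9] 0111111011
  [  1.. 10] 1111110111
  [  2.. 11] 1111101111
  [  3.. 12] 1111011111
  [  4.. 13] 1110111111
  [  5.. 14] 1101111110
  [  6.. 15] 1011111101
  [ 19.. 28] 1101111111
  [ 20.. 29] 1011111110
  [ 21.. 30] 0111111101
  [ 22.. 31] 1111111011
  (the other 120 windows repeat one of these)
distinct factors: {0111111011, 0111111101, 1011111101, 1011111110, 1101111110, 1101111111, 1110111111, 1111011111, 1111101111, 1111110111, 1111111011}
count = 11  (Sturmian bound for length 10 is 11)

11


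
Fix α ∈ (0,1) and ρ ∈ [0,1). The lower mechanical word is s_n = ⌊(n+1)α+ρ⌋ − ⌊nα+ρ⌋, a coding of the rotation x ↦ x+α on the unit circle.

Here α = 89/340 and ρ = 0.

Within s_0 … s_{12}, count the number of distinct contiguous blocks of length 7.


t_n = ⌊(n·89)/340⌋ for n = 0 … 13:
  n=0…9: ⌊0/340⌋=0 ⌊89/340⌋=0 ⌊178/340⌋=0 ⌊267/340⌋=0 ⌊356/340⌋=1 ⌊445/340⌋=1 ⌊534/340⌋=1 ⌊623/340⌋=1 ⌊712/340⌋=2 ⌊801/340⌋=2
  n=10…13: ⌊890/340⌋=2 ⌊979/340⌋=2 ⌊1068/340⌋=3 ⌊1157/340⌋=3
s_n = t_(n+1) − t_n for n = 0 … 12 gives
prefix = 0001000100010
slide a length-7 window over [0..6] … [6..12] (7 windows); first occurrence of each distinct factor:
  [  0..  6] 0001000
  [  1..  7] 0010001
  [  2..  8] 0100010
  [  3..  9] 1000100
  (the other 3 windows repeat one of these)
distinct factors: {0001000, 0010001, 0100010, 1000100}
count = 4  (Sturmian bound for length 7 is 8)

4


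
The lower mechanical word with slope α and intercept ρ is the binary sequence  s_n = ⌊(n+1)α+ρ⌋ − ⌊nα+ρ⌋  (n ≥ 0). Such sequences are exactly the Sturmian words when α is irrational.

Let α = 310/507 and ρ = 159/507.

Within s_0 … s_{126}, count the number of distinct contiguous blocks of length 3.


t_n = ⌊(n·310+159)/507⌋ for n = 0 … 127:
  n=0…9: ⌊159/507⌋=0 ⌊469/507⌋=0 ⌊779/507⌋=1 ⌊1089/507⌋=2 ⌊1399/507⌋=2 ⌊1709/507⌋=3 ⌊2019/507⌋=3 ⌊2329/507⌋=4 ⌊2639/507⌋=5 ⌊2949/507⌋=5
  n=10…19: ⌊3259/507⌋=6 ⌊3569/507⌋=7 ⌊3879/507⌋=7 ⌊4189/507⌋=8 ⌊4499/507⌋=8 ⌊4809/507⌋=9 ⌊5119/507⌋=10 ⌊5429/507⌋=10 ⌊5739/507⌋=11 ⌊6049/507⌋=11
  n=20…29: ⌊6359/507⌋=12 ⌊6669/507⌋=13 ⌊6979/507⌋=13 ⌊7289/507⌋=14 ⌊7599/507⌋=14 ⌊7909/507⌋=15 ⌊8219/507⌋=16 ⌊8529/507⌋=16 ⌊8839/507⌋=17 ⌊9149/507⌋=18
  n=30…39: ⌊9459/507⌋=18 ⌊9769/507⌋=19 ⌊10079/507⌋=19 ⌊10389/507⌋=20 ⌊10699/507⌋=21 ⌊11009/507⌋=21 ⌊11319/507⌋=22 ⌊11629/507⌋=22 ⌊11939/507⌋=23 ⌊12249/507⌋=24
  n=40…49: ⌊12559/507⌋=24 ⌊12869/507⌋=25 ⌊13179/507⌋=25 ⌊13489/507⌋=26 ⌊13799/507⌋=27 ⌊14109/507⌋=27 ⌊14419/507⌋=28 ⌊14729/507⌋=29 ⌊15039/507⌋=29 ⌊15349/507⌋=30
  n=50…59: ⌊15659/507⌋=30 ⌊15969/507⌋=31 ⌊16279/507⌋=32 ⌊16589/507⌋=32 ⌊16899/507⌋=33 ⌊17209/507⌋=33 ⌊17519/507⌋=34 ⌊17829/507⌋=35 ⌊18139/507⌋=35 ⌊18449/507⌋=36
  n=60…69: ⌊18759/507⌋=37 ⌊19069/507⌋=37 ⌊19379/507⌋=38 ⌊19689/507⌋=38 ⌊19999/507⌋=39 ⌊20309/507⌋=40 ⌊20619/507⌋=40 ⌊20929/507⌋=41 ⌊21239/507⌋=41 ⌊21549/507⌋=42
  n=70…79: ⌊21859/507⌋=43 ⌊22169/507⌋=43 ⌊22479/507⌋=44 ⌊22789/507⌋=44 ⌊23099/507⌋=45 ⌊23409/507⌋=46 ⌊23719/507⌋=46 ⌊24029/507⌋=47 ⌊24339/507⌋=48 ⌊24649/507⌋=48
  n=80…89: ⌊24959/507⌋=49 ⌊25269/507⌋=49 ⌊25579/507⌋=50 ⌊25889/507⌋=51 ⌊26199/507⌋=51 ⌊26509/507⌋=52 ⌊26819/507⌋=52 ⌊27129/507⌋=53 ⌊27439/507⌋=54 ⌊27749/507⌋=54
  n=90…99: ⌊28059/507⌋=55 ⌊28369/507⌋=55 ⌊28679/507⌋=56 ⌊28989/507⌋=57 ⌊29299/507⌋=57 ⌊29609/507⌋=58 ⌊29919/507⌋=59 ⌊30229/507⌋=59 ⌊30539/507⌋=60 ⌊30849/507⌋=60
  n=100…109: ⌊31159/507⌋=61 ⌊31469/507⌋=62 ⌊31779/507⌋=62 ⌊32089/507⌋=63 ⌊32399/507⌋=63 ⌊32709/507⌋=64 ⌊33019/507⌋=65 ⌊33329/507⌋=65 ⌊33639/507⌋=66 ⌊33949/507⌋=66
  n=110…119: ⌊34259/507⌋=67 ⌊34569/507⌋=68 ⌊34879/507⌋=68 ⌊35189/507⌋=69 ⌊35499/507⌋=70 ⌊35809/507⌋=70 ⌊36119/507⌋=71 ⌊36429/507⌋=71 ⌊36739/507⌋=72 ⌊37049/507⌋=73
  n=120…127: ⌊37359/507⌋=73 ⌊37669/507⌋=74 ⌊37979/507⌋=74 ⌊38289/507⌋=75 ⌊38599/507⌋=76 ⌊38909/507⌋=76 ⌊39219/507⌋=77 ⌊39529/507⌋=77
s_n = t_(n+1) − t_n for n = 0 … 126 gives
prefix = 0110101101101011010110101101101011010110101101101011010110110101101011010110110101101011010110110101101011010110110101101011010
slide a length-3 window over [0..2] … [124..126] (125 windows); first occurrence of each distinct factor:
  [  0..  2] 011
  [  1..  3] 110
  [  2..  4] 101
  [  3..  5] 010
  (the other 121 windows repeat one of these)
distinct factors: {010, 011, 101, 110}
count = 4  (Sturmian bound for length 3 is 4)

4


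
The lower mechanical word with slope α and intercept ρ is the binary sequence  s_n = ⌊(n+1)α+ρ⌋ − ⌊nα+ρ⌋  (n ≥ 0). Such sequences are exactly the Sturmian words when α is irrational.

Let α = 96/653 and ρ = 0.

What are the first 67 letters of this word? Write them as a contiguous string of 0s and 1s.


0000001000000100000010000001000000100000100000010000001000000100000

n=0: ⌊(1·96)/653⌋ − ⌊(0·96)/653⌋ = ⌊96/653⌋ − ⌊0/653⌋ = 0 − 0 = 0
n=1: ⌊(2·96)/653⌋ − ⌊(1·96)/653⌋ = ⌊192/653⌋ − ⌊96/653⌋ = 0 − 0 = 0
n=2: ⌊(3·96)/653⌋ − ⌊(2·96)/653⌋ = ⌊288/653⌋ − ⌊192/653⌋ = 0 − 0 = 0
n=3: ⌊(4·96)/653⌋ − ⌊(3·96)/653⌋ = ⌊384/653⌋ − ⌊288/653⌋ = 0 − 0 = 0
n=4: ⌊(5·96)/653⌋ − ⌊(4·96)/653⌋ = ⌊480/653⌋ − ⌊384/653⌋ = 0 − 0 = 0
n=5: ⌊(6·96)/653⌋ − ⌊(5·96)/653⌋ = ⌊576/653⌋ − ⌊480/653⌋ = 0 − 0 = 0
n=6: ⌊(7·96)/653⌋ − ⌊(6·96)/653⌋ = ⌊672/653⌋ − ⌊576/653⌋ = 1 − 0 = 1
n=7: ⌊(8·96)/653⌋ − ⌊(7·96)/653⌋ = ⌊768/653⌋ − ⌊672/653⌋ = 1 − 1 = 0
n=8: ⌊(9·96)/653⌋ − ⌊(8·96)/653⌋ = ⌊864/653⌋ − ⌊768/653⌋ = 1 − 1 = 0
n=9: ⌊(10·96)/653⌋ − ⌊(9·96)/653⌋ = ⌊960/653⌋ − ⌊864/653⌋ = 1 − 1 = 0
n=10: ⌊(11·96)/653⌋ − ⌊(10·96)/653⌋ = ⌊1056/653⌋ − ⌊960/653⌋ = 1 − 1 = 0
n=11: ⌊(12·96)/653⌋ − ⌊(11·96)/653⌋ = ⌊1152/653⌋ − ⌊1056/653⌋ = 1 − 1 = 0
n=12: ⌊(13·96)/653⌋ − ⌊(12·96)/653⌋ = ⌊1248/653⌋ − ⌊1152/653⌋ = 1 − 1 = 0
n=13: ⌊(14·96)/653⌋ − ⌊(13·96)/653⌋ = ⌊1344/653⌋ − ⌊1248/653⌋ = 2 − 1 = 1
n=14: ⌊(15·96)/653⌋ − ⌊(14·96)/653⌋ = ⌊1440/653⌋ − ⌊1344/653⌋ = 2 − 2 = 0
n=15: ⌊(16·96)/653⌋ − ⌊(15·96)/653⌋ = ⌊1536/653⌋ − ⌊1440/653⌋ = 2 − 2 = 0
n=16: ⌊(17·96)/653⌋ − ⌊(16·96)/653⌋ = ⌊1632/653⌋ − ⌊1536/653⌋ = 2 − 2 = 0
n=17: ⌊(18·96)/653⌋ − ⌊(17·96)/653⌋ = ⌊1728/653⌋ − ⌊1632/653⌋ = 2 − 2 = 0
n=18: ⌊(19·96)/653⌋ − ⌊(18·96)/653⌋ = ⌊1824/653⌋ − ⌊1728/653⌋ = 2 − 2 = 0
n=19: ⌊(20·96)/653⌋ − ⌊(19·96)/653⌋ = ⌊1920/653⌋ − ⌊1824/653⌋ = 2 − 2 = 0
n=20: ⌊(21·96)/653⌋ − ⌊(20·96)/653⌋ = ⌊2016/653⌋ − ⌊1920/653⌋ = 3 − 2 = 1
n=21: ⌊(22·96)/653⌋ − ⌊(21·96)/653⌋ = ⌊2112/653⌋ − ⌊2016/653⌋ = 3 − 3 = 0
n=22: ⌊(23·96)/653⌋ − ⌊(22·96)/653⌋ = ⌊2208/653⌋ − ⌊2112/653⌋ = 3 − 3 = 0
n=23: ⌊(24·96)/653⌋ − ⌊(23·96)/653⌋ = ⌊2304/653⌋ − ⌊2208/653⌋ = 3 − 3 = 0
n=24: ⌊(25·96)/653⌋ − ⌊(24·96)/653⌋ = ⌊2400/653⌋ − ⌊2304/653⌋ = 3 − 3 = 0
n=25: ⌊(26·96)/653⌋ − ⌊(25·96)/653⌋ = ⌊2496/653⌋ − ⌊2400/653⌋ = 3 − 3 = 0
n=26: ⌊(27·96)/653⌋ − ⌊(26·96)/653⌋ = ⌊2592/653⌋ − ⌊2496/653⌋ = 3 − 3 = 0
n=27: ⌊(28·96)/653⌋ − ⌊(27·96)/653⌋ = ⌊2688/653⌋ − ⌊2592/653⌋ = 4 − 3 = 1
n=28: ⌊(29·96)/653⌋ − ⌊(28·96)/653⌋ = ⌊2784/653⌋ − ⌊2688/653⌋ = 4 − 4 = 0
n=29: ⌊(30·96)/653⌋ − ⌊(29·96)/653⌋ = ⌊2880/653⌋ − ⌊2784/653⌋ = 4 − 4 = 0
n=30: ⌊(31·96)/653⌋ − ⌊(30·96)/653⌋ = ⌊2976/653⌋ − ⌊2880/653⌋ = 4 − 4 = 0
n=31: ⌊(32·96)/653⌋ − ⌊(31·96)/653⌋ = ⌊3072/653⌋ − ⌊2976/653⌋ = 4 − 4 = 0
n=32: ⌊(33·96)/653⌋ − ⌊(32·96)/653⌋ = ⌊3168/653⌋ − ⌊3072/653⌋ = 4 − 4 = 0
n=33: ⌊(34·96)/653⌋ − ⌊(33·96)/653⌋ = ⌊3264/653⌋ − ⌊3168/653⌋ = 4 − 4 = 0
n=34: ⌊(35·96)/653⌋ − ⌊(34·96)/653⌋ = ⌊3360/653⌋ − ⌊3264/653⌋ = 5 − 4 = 1
n=35: ⌊(36·96)/653⌋ − ⌊(35·96)/653⌋ = ⌊3456/653⌋ − ⌊3360/653⌋ = 5 − 5 = 0
n=36: ⌊(37·96)/653⌋ − ⌊(36·96)/653⌋ = ⌊3552/653⌋ − ⌊3456/653⌋ = 5 − 5 = 0
n=37: ⌊(38·96)/653⌋ − ⌊(37·96)/653⌋ = ⌊3648/653⌋ − ⌊3552/653⌋ = 5 − 5 = 0
n=38: ⌊(39·96)/653⌋ − ⌊(38·96)/653⌋ = ⌊3744/653⌋ − ⌊3648/653⌋ = 5 − 5 = 0
n=39: ⌊(40·96)/653⌋ − ⌊(39·96)/653⌋ = ⌊3840/653⌋ − ⌊3744/653⌋ = 5 − 5 = 0
n=40: ⌊(41·96)/653⌋ − ⌊(40·96)/653⌋ = ⌊3936/653⌋ − ⌊3840/653⌋ = 6 − 5 = 1
n=41: ⌊(42·96)/653⌋ − ⌊(41·96)/653⌋ = ⌊4032/653⌋ − ⌊3936/653⌋ = 6 − 6 = 0
n=42: ⌊(43·96)/653⌋ − ⌊(42·96)/653⌋ = ⌊4128/653⌋ − ⌊4032/653⌋ = 6 − 6 = 0
n=43: ⌊(44·96)/653⌋ − ⌊(43·96)/653⌋ = ⌊4224/653⌋ − ⌊4128/653⌋ = 6 − 6 = 0
n=44: ⌊(45·96)/653⌋ − ⌊(44·96)/653⌋ = ⌊4320/653⌋ − ⌊4224/653⌋ = 6 − 6 = 0
n=45: ⌊(46·96)/653⌋ − ⌊(45·96)/653⌋ = ⌊4416/653⌋ − ⌊4320/653⌋ = 6 − 6 = 0
n=46: ⌊(47·96)/653⌋ − ⌊(46·96)/653⌋ = ⌊4512/653⌋ − ⌊4416/653⌋ = 6 − 6 = 0
n=47: ⌊(48·96)/653⌋ − ⌊(47·96)/653⌋ = ⌊4608/653⌋ − ⌊4512/653⌋ = 7 − 6 = 1
n=48: ⌊(49·96)/653⌋ − ⌊(48·96)/653⌋ = ⌊4704/653⌋ − ⌊4608/653⌋ = 7 − 7 = 0
n=49: ⌊(50·96)/653⌋ − ⌊(49·96)/653⌋ = ⌊4800/653⌋ − ⌊4704/653⌋ = 7 − 7 = 0
n=50: ⌊(51·96)/653⌋ − ⌊(50·96)/653⌋ = ⌊4896/653⌋ − ⌊4800/653⌋ = 7 − 7 = 0
n=51: ⌊(52·96)/653⌋ − ⌊(51·96)/653⌋ = ⌊4992/653⌋ − ⌊4896/653⌋ = 7 − 7 = 0
n=52: ⌊(53·96)/653⌋ − ⌊(52·96)/653⌋ = ⌊5088/653⌋ − ⌊4992/653⌋ = 7 − 7 = 0
n=53: ⌊(54·96)/653⌋ − ⌊(53·96)/653⌋ = ⌊5184/653⌋ − ⌊5088/653⌋ = 7 − 7 = 0
n=54: ⌊(55·96)/653⌋ − ⌊(54·96)/653⌋ = ⌊5280/653⌋ − ⌊5184/653⌋ = 8 − 7 = 1
n=55: ⌊(56·96)/653⌋ − ⌊(55·96)/653⌋ = ⌊5376/653⌋ − ⌊5280/653⌋ = 8 − 8 = 0
n=56: ⌊(57·96)/653⌋ − ⌊(56·96)/653⌋ = ⌊5472/653⌋ − ⌊5376/653⌋ = 8 − 8 = 0
n=57: ⌊(58·96)/653⌋ − ⌊(57·96)/653⌋ = ⌊5568/653⌋ − ⌊5472/653⌋ = 8 − 8 = 0
n=58: ⌊(59·96)/653⌋ − ⌊(58·96)/653⌋ = ⌊5664/653⌋ − ⌊5568/653⌋ = 8 − 8 = 0
n=59: ⌊(60·96)/653⌋ − ⌊(59·96)/653⌋ = ⌊5760/653⌋ − ⌊5664/653⌋ = 8 − 8 = 0
n=60: ⌊(61·96)/653⌋ − ⌊(60·96)/653⌋ = ⌊5856/653⌋ − ⌊5760/653⌋ = 8 − 8 = 0
n=61: ⌊(62·96)/653⌋ − ⌊(61·96)/653⌋ = ⌊5952/653⌋ − ⌊5856/653⌋ = 9 − 8 = 1
n=62: ⌊(63·96)/653⌋ − ⌊(62·96)/653⌋ = ⌊6048/653⌋ − ⌊5952/653⌋ = 9 − 9 = 0
n=63: ⌊(64·96)/653⌋ − ⌊(63·96)/653⌋ = ⌊6144/653⌋ − ⌊6048/653⌋ = 9 − 9 = 0
n=64: ⌊(65·96)/653⌋ − ⌊(64·96)/653⌋ = ⌊6240/653⌋ − ⌊6144/653⌋ = 9 − 9 = 0
n=65: ⌊(66·96)/653⌋ − ⌊(65·96)/653⌋ = ⌊6336/653⌋ − ⌊6240/653⌋ = 9 − 9 = 0
n=66: ⌊(67·96)/653⌋ − ⌊(66·96)/653⌋ = ⌊6432/653⌋ − ⌊6336/653⌋ = 9 − 9 = 0


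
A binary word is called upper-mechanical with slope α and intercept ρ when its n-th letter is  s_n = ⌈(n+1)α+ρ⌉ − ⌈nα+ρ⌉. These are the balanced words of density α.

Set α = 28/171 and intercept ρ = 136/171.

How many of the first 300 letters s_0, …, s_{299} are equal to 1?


#1s = Σ_{n=0}^{299} s_n = Σ_{n=0}^{299} (⌈(n+1)α+ρ⌉ − ⌈nα+ρ⌉)
the sum telescopes: every ⌈nα+ρ⌉ with 0 < n < 300 appears once with + and once with −, leaving ⌈300α+ρ⌉ − ⌈0·α+ρ⌉
300α + ρ = (300·28 + 136) / 171 = 8536/171
ρ = 136/171
⌈8536/171⌉ = 50,  ⌈136/171⌉ = 1
#1s = 50 − 1 = 49

49


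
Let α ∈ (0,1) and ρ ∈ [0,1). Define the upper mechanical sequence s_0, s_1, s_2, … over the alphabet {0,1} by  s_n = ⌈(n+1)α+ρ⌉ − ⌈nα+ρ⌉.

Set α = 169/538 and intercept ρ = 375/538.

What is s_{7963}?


(n+1)α + ρ = (7964·169 + 375) / 538 = 1346291/538
nα + ρ     = (7963·169 + 375) / 538 = 1346122/538
⌈1346291/538⌉ = 2503,  ⌈1346122/538⌉ = 2503
s_{7963} = 2503 − 2503 = 0

0


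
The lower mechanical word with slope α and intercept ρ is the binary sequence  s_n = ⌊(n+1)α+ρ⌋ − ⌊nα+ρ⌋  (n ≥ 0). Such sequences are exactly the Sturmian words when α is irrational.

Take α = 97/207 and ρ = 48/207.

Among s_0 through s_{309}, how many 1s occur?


#1s = Σ_{n=0}^{309} s_n = Σ_{n=0}^{309} (⌊(n+1)α+ρ⌋ − ⌊nα+ρ⌋)
the sum telescopes: every ⌊nα+ρ⌋ with 0 < n < 310 appears once with + and once with −, leaving ⌊310α+ρ⌋ − ⌊0·α+ρ⌋
310α + ρ = (310·97 + 48) / 207 = 30118/207
ρ = 48/207
⌊30118/207⌋ = 145,  ⌊48/207⌋ = 0
#1s = 145 − 0 = 145

145


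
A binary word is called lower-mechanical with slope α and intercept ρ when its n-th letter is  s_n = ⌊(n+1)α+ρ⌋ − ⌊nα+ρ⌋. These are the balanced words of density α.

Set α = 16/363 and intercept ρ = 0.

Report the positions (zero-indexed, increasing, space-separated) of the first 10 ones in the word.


22 45 68 90 113 136 158 181 204 226

n=0: ⌊16/363⌋−⌊0/363⌋ = 0−0 = 0
n=1: ⌊32/363⌋−⌊16/363⌋ = 0−0 = 0
  …
n=22: ⌊368/363⌋−⌊352/363⌋ = 1−0 = 1  ← one
n=23: ⌊384/363⌋−⌊368/363⌋ = 1−1 = 0
n=24: ⌊400/363⌋−⌊384/363⌋ = 1−1 = 0
  …
n=45: ⌊736/363⌋−⌊720/363⌋ = 2−1 = 1  ← one
n=46: ⌊752/363⌋−⌊736/363⌋ = 2−2 = 0
n=47: ⌊768/363⌋−⌊752/363⌋ = 2−2 = 0
  …
n=68: ⌊1104/363⌋−⌊1088/363⌋ = 3−2 = 1  ← one
n=69: ⌊1120/363⌋−⌊1104/363⌋ = 3−3 = 0
n=70: ⌊1136/363⌋−⌊1120/363⌋ = 3−3 = 0
  …
n=90: ⌊1456/363⌋−⌊1440/363⌋ = 4−3 = 1  ← one
n=91: ⌊1472/363⌋−⌊1456/363⌋ = 4−4 = 0
n=92: ⌊1488/363⌋−⌊1472/363⌋ = 4−4 = 0
  …
n=113: ⌊1824/363⌋−⌊1808/363⌋ = 5−4 = 1  ← one
n=114: ⌊1840/363⌋−⌊1824/363⌋ = 5−5 = 0
n=115: ⌊1856/363⌋−⌊1840/363⌋ = 5−5 = 0
  …
n=136: ⌊2192/363⌋−⌊2176/363⌋ = 6−5 = 1  ← one
n=137: ⌊2208/363⌋−⌊2192/363⌋ = 6−6 = 0
n=138: ⌊2224/363⌋−⌊2208/363⌋ = 6−6 = 0
  …
n=158: ⌊2544/363⌋−⌊2528/363⌋ = 7−6 = 1  ← one
n=159: ⌊2560/363⌋−⌊2544/363⌋ = 7−7 = 0
n=160: ⌊2576/363⌋−⌊2560/363⌋ = 7−7 = 0
  …
n=181: ⌊2912/363⌋−⌊2896/363⌋ = 8−7 = 1  ← one
n=182: ⌊2928/363⌋−⌊2912/363⌋ = 8−8 = 0
n=183: ⌊2944/363⌋−⌊2928/363⌋ = 8−8 = 0
  …
n=204: ⌊3280/363⌋−⌊3264/363⌋ = 9−8 = 1  ← one
n=205: ⌊3296/363⌋−⌊3280/363⌋ = 9−9 = 0
n=206: ⌊3312/363⌋−⌊3296/363⌋ = 9−9 = 0
  …
n=226: ⌊3632/363⌋−⌊3616/363⌋ = 10−9 = 1  ← one
positions of the first 10 ones: 22 45 68 90 113 136 158 181 204 226


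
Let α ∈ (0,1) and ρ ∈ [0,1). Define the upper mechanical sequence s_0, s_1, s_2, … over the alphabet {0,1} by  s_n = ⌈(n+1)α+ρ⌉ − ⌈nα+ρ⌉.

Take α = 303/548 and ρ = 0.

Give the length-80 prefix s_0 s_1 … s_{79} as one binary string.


11010101011010101011010101011010101011010101010110101010110101010110101010110101

n=0: ⌈(1·303)/548⌉ − ⌈(0·303)/548⌉ = ⌈303/548⌉ − ⌈0/548⌉ = 1 − 0 = 1
n=1: ⌈(2·303)/548⌉ − ⌈(1·303)/548⌉ = ⌈606/548⌉ − ⌈303/548⌉ = 2 − 1 = 1
n=2: ⌈(3·303)/548⌉ − ⌈(2·303)/548⌉ = ⌈909/548⌉ − ⌈606/548⌉ = 2 − 2 = 0
n=3: ⌈(4·303)/548⌉ − ⌈(3·303)/548⌉ = ⌈1212/548⌉ − ⌈909/548⌉ = 3 − 2 = 1
n=4: ⌈(5·303)/548⌉ − ⌈(4·303)/548⌉ = ⌈1515/548⌉ − ⌈1212/548⌉ = 3 − 3 = 0
n=5: ⌈(6·303)/548⌉ − ⌈(5·303)/548⌉ = ⌈1818/548⌉ − ⌈1515/548⌉ = 4 − 3 = 1
n=6: ⌈(7·303)/548⌉ − ⌈(6·303)/548⌉ = ⌈2121/548⌉ − ⌈1818/548⌉ = 4 − 4 = 0
n=7: ⌈(8·303)/548⌉ − ⌈(7·303)/548⌉ = ⌈2424/548⌉ − ⌈2121/548⌉ = 5 − 4 = 1
n=8: ⌈(9·303)/548⌉ − ⌈(8·303)/548⌉ = ⌈2727/548⌉ − ⌈2424/548⌉ = 5 − 5 = 0
n=9: ⌈(10·303)/548⌉ − ⌈(9·303)/548⌉ = ⌈3030/548⌉ − ⌈2727/548⌉ = 6 − 5 = 1
n=10: ⌈(11·303)/548⌉ − ⌈(10·303)/548⌉ = ⌈3333/548⌉ − ⌈3030/548⌉ = 7 − 6 = 1
n=11: ⌈(12·303)/548⌉ − ⌈(11·303)/548⌉ = ⌈3636/548⌉ − ⌈3333/548⌉ = 7 − 7 = 0
n=12: ⌈(13·303)/548⌉ − ⌈(12·303)/548⌉ = ⌈3939/548⌉ − ⌈3636/548⌉ = 8 − 7 = 1
n=13: ⌈(14·303)/548⌉ − ⌈(13·303)/548⌉ = ⌈4242/548⌉ − ⌈3939/548⌉ = 8 − 8 = 0
n=14: ⌈(15·303)/548⌉ − ⌈(14·303)/548⌉ = ⌈4545/548⌉ − ⌈4242/548⌉ = 9 − 8 = 1
n=15: ⌈(16·303)/548⌉ − ⌈(15·303)/548⌉ = ⌈4848/548⌉ − ⌈4545/548⌉ = 9 − 9 = 0
n=16: ⌈(17·303)/548⌉ − ⌈(16·303)/548⌉ = ⌈5151/548⌉ − ⌈4848/548⌉ = 10 − 9 = 1
n=17: ⌈(18·303)/548⌉ − ⌈(17·303)/548⌉ = ⌈5454/548⌉ − ⌈5151/548⌉ = 10 − 10 = 0
n=18: ⌈(19·303)/548⌉ − ⌈(18·303)/548⌉ = ⌈5757/548⌉ − ⌈5454/548⌉ = 11 − 10 = 1
n=19: ⌈(20·303)/548⌉ − ⌈(19·303)/548⌉ = ⌈6060/548⌉ − ⌈5757/548⌉ = 12 − 11 = 1
n=20: ⌈(21·303)/548⌉ − ⌈(20·303)/548⌉ = ⌈6363/548⌉ − ⌈6060/548⌉ = 12 − 12 = 0
n=21: ⌈(22·303)/548⌉ − ⌈(21·303)/548⌉ = ⌈6666/548⌉ − ⌈6363/548⌉ = 13 − 12 = 1
n=22: ⌈(23·303)/548⌉ − ⌈(22·303)/548⌉ = ⌈6969/548⌉ − ⌈6666/548⌉ = 13 − 13 = 0
n=23: ⌈(24·303)/548⌉ − ⌈(23·303)/548⌉ = ⌈7272/548⌉ − ⌈6969/548⌉ = 14 − 13 = 1
n=24: ⌈(25·303)/548⌉ − ⌈(24·303)/548⌉ = ⌈7575/548⌉ − ⌈7272/548⌉ = 14 − 14 = 0
n=25: ⌈(26·303)/548⌉ − ⌈(25·303)/548⌉ = ⌈7878/548⌉ − ⌈7575/548⌉ = 15 − 14 = 1
n=26: ⌈(27·303)/548⌉ − ⌈(26·303)/548⌉ = ⌈8181/548⌉ − ⌈7878/548⌉ = 15 − 15 = 0
n=27: ⌈(28·303)/548⌉ − ⌈(27·303)/548⌉ = ⌈8484/548⌉ − ⌈8181/548⌉ = 16 − 15 = 1
n=28: ⌈(29·303)/548⌉ − ⌈(28·303)/548⌉ = ⌈8787/548⌉ − ⌈8484/548⌉ = 17 − 16 = 1
n=29: ⌈(30·303)/548⌉ − ⌈(29·303)/548⌉ = ⌈9090/548⌉ − ⌈8787/548⌉ = 17 − 17 = 0
n=30: ⌈(31·303)/548⌉ − ⌈(30·303)/548⌉ = ⌈9393/548⌉ − ⌈9090/548⌉ = 18 − 17 = 1
n=31: ⌈(32·303)/548⌉ − ⌈(31·303)/548⌉ = ⌈9696/548⌉ − ⌈9393/548⌉ = 18 − 18 = 0
n=32: ⌈(33·303)/548⌉ − ⌈(32·303)/548⌉ = ⌈9999/548⌉ − ⌈9696/548⌉ = 19 − 18 = 1
n=33: ⌈(34·303)/548⌉ − ⌈(33·303)/548⌉ = ⌈10302/548⌉ − ⌈9999/548⌉ = 19 − 19 = 0
n=34: ⌈(35·303)/548⌉ − ⌈(34·303)/548⌉ = ⌈10605/548⌉ − ⌈10302/548⌉ = 20 − 19 = 1
n=35: ⌈(36·303)/548⌉ − ⌈(35·303)/548⌉ = ⌈10908/548⌉ − ⌈10605/548⌉ = 20 − 20 = 0
n=36: ⌈(37·303)/548⌉ − ⌈(36·303)/548⌉ = ⌈11211/548⌉ − ⌈10908/548⌉ = 21 − 20 = 1
n=37: ⌈(38·303)/548⌉ − ⌈(37·303)/548⌉ = ⌈11514/548⌉ − ⌈11211/548⌉ = 22 − 21 = 1
n=38: ⌈(39·303)/548⌉ − ⌈(38·303)/548⌉ = ⌈11817/548⌉ − ⌈11514/548⌉ = 22 − 22 = 0
n=39: ⌈(40·303)/548⌉ − ⌈(39·303)/548⌉ = ⌈12120/548⌉ − ⌈11817/548⌉ = 23 − 22 = 1
n=40: ⌈(41·303)/548⌉ − ⌈(40·303)/548⌉ = ⌈12423/548⌉ − ⌈12120/548⌉ = 23 − 23 = 0
n=41: ⌈(42·303)/548⌉ − ⌈(41·303)/548⌉ = ⌈12726/548⌉ − ⌈12423/548⌉ = 24 − 23 = 1
n=42: ⌈(43·303)/548⌉ − ⌈(42·303)/548⌉ = ⌈13029/548⌉ − ⌈12726/548⌉ = 24 − 24 = 0
n=43: ⌈(44·303)/548⌉ − ⌈(43·303)/548⌉ = ⌈13332/548⌉ − ⌈13029/548⌉ = 25 − 24 = 1
n=44: ⌈(45·303)/548⌉ − ⌈(44·303)/548⌉ = ⌈13635/548⌉ − ⌈13332/548⌉ = 25 − 25 = 0
n=45: ⌈(46·303)/548⌉ − ⌈(45·303)/548⌉ = ⌈13938/548⌉ − ⌈13635/548⌉ = 26 − 25 = 1
n=46: ⌈(47·303)/548⌉ − ⌈(46·303)/548⌉ = ⌈14241/548⌉ − ⌈13938/548⌉ = 26 − 26 = 0
n=47: ⌈(48·303)/548⌉ − ⌈(47·303)/548⌉ = ⌈14544/548⌉ − ⌈14241/548⌉ = 27 − 26 = 1
n=48: ⌈(49·303)/548⌉ − ⌈(48·303)/548⌉ = ⌈14847/548⌉ − ⌈14544/548⌉ = 28 − 27 = 1
n=49: ⌈(50·303)/548⌉ − ⌈(49·303)/548⌉ = ⌈15150/548⌉ − ⌈14847/548⌉ = 28 − 28 = 0
n=50: ⌈(51·303)/548⌉ − ⌈(50·303)/548⌉ = ⌈15453/548⌉ − ⌈15150/548⌉ = 29 − 28 = 1
n=51: ⌈(52·303)/548⌉ − ⌈(51·303)/548⌉ = ⌈15756/548⌉ − ⌈15453/548⌉ = 29 − 29 = 0
n=52: ⌈(53·303)/548⌉ − ⌈(52·303)/548⌉ = ⌈16059/548⌉ − ⌈15756/548⌉ = 30 − 29 = 1
n=53: ⌈(54·303)/548⌉ − ⌈(53·303)/548⌉ = ⌈16362/548⌉ − ⌈16059/548⌉ = 30 − 30 = 0
n=54: ⌈(55·303)/548⌉ − ⌈(54·303)/548⌉ = ⌈16665/548⌉ − ⌈16362/548⌉ = 31 − 30 = 1
n=55: ⌈(56·303)/548⌉ − ⌈(55·303)/548⌉ = ⌈16968/548⌉ − ⌈16665/548⌉ = 31 − 31 = 0
n=56: ⌈(57·303)/548⌉ − ⌈(56·303)/548⌉ = ⌈17271/548⌉ − ⌈16968/548⌉ = 32 − 31 = 1
n=57: ⌈(58·303)/548⌉ − ⌈(57·303)/548⌉ = ⌈17574/548⌉ − ⌈17271/548⌉ = 33 − 32 = 1
n=58: ⌈(59·303)/548⌉ − ⌈(58·303)/548⌉ = ⌈17877/548⌉ − ⌈17574/548⌉ = 33 − 33 = 0
n=59: ⌈(60·303)/548⌉ − ⌈(59·303)/548⌉ = ⌈18180/548⌉ − ⌈17877/548⌉ = 34 − 33 = 1
n=60: ⌈(61·303)/548⌉ − ⌈(60·303)/548⌉ = ⌈18483/548⌉ − ⌈18180/548⌉ = 34 − 34 = 0
n=61: ⌈(62·303)/548⌉ − ⌈(61·303)/548⌉ = ⌈18786/548⌉ − ⌈18483/548⌉ = 35 − 34 = 1
n=62: ⌈(63·303)/548⌉ − ⌈(62·303)/548⌉ = ⌈19089/548⌉ − ⌈18786/548⌉ = 35 − 35 = 0
n=63: ⌈(64·303)/548⌉ − ⌈(63·303)/548⌉ = ⌈19392/548⌉ − ⌈19089/548⌉ = 36 − 35 = 1
n=64: ⌈(65·303)/548⌉ − ⌈(64·303)/548⌉ = ⌈19695/548⌉ − ⌈19392/548⌉ = 36 − 36 = 0
n=65: ⌈(66·303)/548⌉ − ⌈(65·303)/548⌉ = ⌈19998/548⌉ − ⌈19695/548⌉ = 37 − 36 = 1
n=66: ⌈(67·303)/548⌉ − ⌈(66·303)/548⌉ = ⌈20301/548⌉ − ⌈19998/548⌉ = 38 − 37 = 1
n=67: ⌈(68·303)/548⌉ − ⌈(67·303)/548⌉ = ⌈20604/548⌉ − ⌈20301/548⌉ = 38 − 38 = 0
n=68: ⌈(69·303)/548⌉ − ⌈(68·303)/548⌉ = ⌈20907/548⌉ − ⌈20604/548⌉ = 39 − 38 = 1
n=69: ⌈(70·303)/548⌉ − ⌈(69·303)/548⌉ = ⌈21210/548⌉ − ⌈20907/548⌉ = 39 − 39 = 0
n=70: ⌈(71·303)/548⌉ − ⌈(70·303)/548⌉ = ⌈21513/548⌉ − ⌈21210/548⌉ = 40 − 39 = 1
n=71: ⌈(72·303)/548⌉ − ⌈(71·303)/548⌉ = ⌈21816/548⌉ − ⌈21513/548⌉ = 40 − 40 = 0
n=72: ⌈(73·303)/548⌉ − ⌈(72·303)/548⌉ = ⌈22119/548⌉ − ⌈21816/548⌉ = 41 − 40 = 1
n=73: ⌈(74·303)/548⌉ − ⌈(73·303)/548⌉ = ⌈22422/548⌉ − ⌈22119/548⌉ = 41 − 41 = 0
n=74: ⌈(75·303)/548⌉ − ⌈(74·303)/548⌉ = ⌈22725/548⌉ − ⌈22422/548⌉ = 42 − 41 = 1
n=75: ⌈(76·303)/548⌉ − ⌈(75·303)/548⌉ = ⌈23028/548⌉ − ⌈22725/548⌉ = 43 − 42 = 1
n=76: ⌈(77·303)/548⌉ − ⌈(76·303)/548⌉ = ⌈23331/548⌉ − ⌈23028/548⌉ = 43 − 43 = 0
n=77: ⌈(78·303)/548⌉ − ⌈(77·303)/548⌉ = ⌈23634/548⌉ − ⌈23331/548⌉ = 44 − 43 = 1
n=78: ⌈(79·303)/548⌉ − ⌈(78·303)/548⌉ = ⌈23937/548⌉ − ⌈23634/548⌉ = 44 − 44 = 0
n=79: ⌈(80·303)/548⌉ − ⌈(79·303)/548⌉ = ⌈24240/548⌉ − ⌈23937/548⌉ = 45 − 44 = 1


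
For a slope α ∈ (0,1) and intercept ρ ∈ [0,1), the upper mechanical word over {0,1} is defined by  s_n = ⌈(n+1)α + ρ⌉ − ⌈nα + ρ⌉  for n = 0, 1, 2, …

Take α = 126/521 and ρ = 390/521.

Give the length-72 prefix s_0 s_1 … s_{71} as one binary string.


n=0: ⌈(1·126+390)/521⌉ − ⌈(0·126+390)/521⌉ = ⌈516/521⌉ − ⌈390/521⌉ = 1 − 1 = 0
n=1: ⌈(2·126+390)/521⌉ − ⌈(1·126+390)/521⌉ = ⌈642/521⌉ − ⌈516/521⌉ = 2 − 1 = 1
n=2: ⌈(3·126+390)/521⌉ − ⌈(2·126+390)/521⌉ = ⌈768/521⌉ − ⌈642/521⌉ = 2 − 2 = 0
n=3: ⌈(4·126+390)/521⌉ − ⌈(3·126+390)/521⌉ = ⌈894/521⌉ − ⌈768/521⌉ = 2 − 2 = 0
n=4: ⌈(5·126+390)/521⌉ − ⌈(4·126+390)/521⌉ = ⌈1020/521⌉ − ⌈894/521⌉ = 2 − 2 = 0
n=5: ⌈(6·126+390)/521⌉ − ⌈(5·126+390)/521⌉ = ⌈1146/521⌉ − ⌈1020/521⌉ = 3 − 2 = 1
n=6: ⌈(7·126+390)/521⌉ − ⌈(6·126+390)/521⌉ = ⌈1272/521⌉ − ⌈1146/521⌉ = 3 − 3 = 0
n=7: ⌈(8·126+390)/521⌉ − ⌈(7·126+390)/521⌉ = ⌈1398/521⌉ − ⌈1272/521⌉ = 3 − 3 = 0
n=8: ⌈(9·126+390)/521⌉ − ⌈(8·126+390)/521⌉ = ⌈1524/521⌉ − ⌈1398/521⌉ = 3 − 3 = 0
n=9: ⌈(10·126+390)/521⌉ − ⌈(9·126+390)/521⌉ = ⌈1650/521⌉ − ⌈1524/521⌉ = 4 − 3 = 1
n=10: ⌈(11·126+390)/521⌉ − ⌈(10·126+390)/521⌉ = ⌈1776/521⌉ − ⌈1650/521⌉ = 4 − 4 = 0
n=11: ⌈(12·126+390)/521⌉ − ⌈(11·126+390)/521⌉ = ⌈1902/521⌉ − ⌈1776/521⌉ = 4 − 4 = 0
n=12: ⌈(13·126+390)/521⌉ − ⌈(12·126+390)/521⌉ = ⌈2028/521⌉ − ⌈1902/521⌉ = 4 − 4 = 0
n=13: ⌈(14·126+390)/521⌉ − ⌈(13·126+390)/521⌉ = ⌈2154/521⌉ − ⌈2028/521⌉ = 5 − 4 = 1
n=14: ⌈(15·126+390)/521⌉ − ⌈(14·126+390)/521⌉ = ⌈2280/521⌉ − ⌈2154/521⌉ = 5 − 5 = 0
n=15: ⌈(16·126+390)/521⌉ − ⌈(15·126+390)/521⌉ = ⌈2406/521⌉ − ⌈2280/521⌉ = 5 − 5 = 0
n=16: ⌈(17·126+390)/521⌉ − ⌈(16·126+390)/521⌉ = ⌈2532/521⌉ − ⌈2406/521⌉ = 5 − 5 = 0
n=17: ⌈(18·126+390)/521⌉ − ⌈(17·126+390)/521⌉ = ⌈2658/521⌉ − ⌈2532/521⌉ = 6 − 5 = 1
n=18: ⌈(19·126+390)/521⌉ − ⌈(18·126+390)/521⌉ = ⌈2784/521⌉ − ⌈2658/521⌉ = 6 − 6 = 0
n=19: ⌈(20·126+390)/521⌉ − ⌈(19·126+390)/521⌉ = ⌈2910/521⌉ − ⌈2784/521⌉ = 6 − 6 = 0
n=20: ⌈(21·126+390)/521⌉ − ⌈(20·126+390)/521⌉ = ⌈3036/521⌉ − ⌈2910/521⌉ = 6 − 6 = 0
n=21: ⌈(22·126+390)/521⌉ − ⌈(21·126+390)/521⌉ = ⌈3162/521⌉ − ⌈3036/521⌉ = 7 − 6 = 1
n=22: ⌈(23·126+390)/521⌉ − ⌈(22·126+390)/521⌉ = ⌈3288/521⌉ − ⌈3162/521⌉ = 7 − 7 = 0
n=23: ⌈(24·126+390)/521⌉ − ⌈(23·126+390)/521⌉ = ⌈3414/521⌉ − ⌈3288/521⌉ = 7 − 7 = 0
n=24: ⌈(25·126+390)/521⌉ − ⌈(24·126+390)/521⌉ = ⌈3540/521⌉ − ⌈3414/521⌉ = 7 − 7 = 0
n=25: ⌈(26·126+390)/521⌉ − ⌈(25·126+390)/521⌉ = ⌈3666/521⌉ − ⌈3540/521⌉ = 8 − 7 = 1
n=26: ⌈(27·126+390)/521⌉ − ⌈(26·126+390)/521⌉ = ⌈3792/521⌉ − ⌈3666/521⌉ = 8 − 8 = 0
n=27: ⌈(28·126+390)/521⌉ − ⌈(27·126+390)/521⌉ = ⌈3918/521⌉ − ⌈3792/521⌉ = 8 − 8 = 0
n=28: ⌈(29·126+390)/521⌉ − ⌈(28·126+390)/521⌉ = ⌈4044/521⌉ − ⌈3918/521⌉ = 8 − 8 = 0
n=29: ⌈(30·126+390)/521⌉ − ⌈(29·126+390)/521⌉ = ⌈4170/521⌉ − ⌈4044/521⌉ = 9 − 8 = 1
n=30: ⌈(31·126+390)/521⌉ − ⌈(30·126+390)/521⌉ = ⌈4296/521⌉ − ⌈4170/521⌉ = 9 − 9 = 0
n=31: ⌈(32·126+390)/521⌉ − ⌈(31·126+390)/521⌉ = ⌈4422/521⌉ − ⌈4296/521⌉ = 9 − 9 = 0
n=32: ⌈(33·126+390)/521⌉ − ⌈(32·126+390)/521⌉ = ⌈4548/521⌉ − ⌈4422/521⌉ = 9 − 9 = 0
n=33: ⌈(34·126+390)/521⌉ − ⌈(33·126+390)/521⌉ = ⌈4674/521⌉ − ⌈4548/521⌉ = 9 − 9 = 0
n=34: ⌈(35·126+390)/521⌉ − ⌈(34·126+390)/521⌉ = ⌈4800/521⌉ − ⌈4674/521⌉ = 10 − 9 = 1
n=35: ⌈(36·126+390)/521⌉ − ⌈(35·126+390)/521⌉ = ⌈4926/521⌉ − ⌈4800/521⌉ = 10 − 10 = 0
n=36: ⌈(37·126+390)/521⌉ − ⌈(36·126+390)/521⌉ = ⌈5052/521⌉ − ⌈4926/521⌉ = 10 − 10 = 0
n=37: ⌈(38·126+390)/521⌉ − ⌈(37·126+390)/521⌉ = ⌈5178/521⌉ − ⌈5052/521⌉ = 10 − 10 = 0
n=38: ⌈(39·126+390)/521⌉ − ⌈(38·126+390)/521⌉ = ⌈5304/521⌉ − ⌈5178/521⌉ = 11 − 10 = 1
n=39: ⌈(40·126+390)/521⌉ − ⌈(39·126+390)/521⌉ = ⌈5430/521⌉ − ⌈5304/521⌉ = 11 − 11 = 0
n=40: ⌈(41·126+390)/521⌉ − ⌈(40·126+390)/521⌉ = ⌈5556/521⌉ − ⌈5430/521⌉ = 11 − 11 = 0
n=41: ⌈(42·126+390)/521⌉ − ⌈(41·126+390)/521⌉ = ⌈5682/521⌉ − ⌈5556/521⌉ = 11 − 11 = 0
n=42: ⌈(43·126+390)/521⌉ − ⌈(42·126+390)/521⌉ = ⌈5808/521⌉ − ⌈5682/521⌉ = 12 − 11 = 1
n=43: ⌈(44·126+390)/521⌉ − ⌈(43·126+390)/521⌉ = ⌈5934/521⌉ − ⌈5808/521⌉ = 12 − 12 = 0
n=44: ⌈(45·126+390)/521⌉ − ⌈(44·126+390)/521⌉ = ⌈6060/521⌉ − ⌈5934/521⌉ = 12 − 12 = 0
n=45: ⌈(46·126+390)/521⌉ − ⌈(45·126+390)/521⌉ = ⌈6186/521⌉ − ⌈6060/521⌉ = 12 − 12 = 0
n=46: ⌈(47·126+390)/521⌉ − ⌈(46·126+390)/521⌉ = ⌈6312/521⌉ − ⌈6186/521⌉ = 13 − 12 = 1
n=47: ⌈(48·126+390)/521⌉ − ⌈(47·126+390)/521⌉ = ⌈6438/521⌉ − ⌈6312/521⌉ = 13 − 13 = 0
n=48: ⌈(49·126+390)/521⌉ − ⌈(48·126+390)/521⌉ = ⌈6564/521⌉ − ⌈6438/521⌉ = 13 − 13 = 0
n=49: ⌈(50·126+390)/521⌉ − ⌈(49·126+390)/521⌉ = ⌈6690/521⌉ − ⌈6564/521⌉ = 13 − 13 = 0
n=50: ⌈(51·126+390)/521⌉ − ⌈(50·126+390)/521⌉ = ⌈6816/521⌉ − ⌈6690/521⌉ = 14 − 13 = 1
n=51: ⌈(52·126+390)/521⌉ − ⌈(51·126+390)/521⌉ = ⌈6942/521⌉ − ⌈6816/521⌉ = 14 − 14 = 0
n=52: ⌈(53·126+390)/521⌉ − ⌈(52·126+390)/521⌉ = ⌈7068/521⌉ − ⌈6942/521⌉ = 14 − 14 = 0
n=53: ⌈(54·126+390)/521⌉ − ⌈(53·126+390)/521⌉ = ⌈7194/521⌉ − ⌈7068/521⌉ = 14 − 14 = 0
n=54: ⌈(55·126+390)/521⌉ − ⌈(54·126+390)/521⌉ = ⌈7320/521⌉ − ⌈7194/521⌉ = 15 − 14 = 1
n=55: ⌈(56·126+390)/521⌉ − ⌈(55·126+390)/521⌉ = ⌈7446/521⌉ − ⌈7320/521⌉ = 15 − 15 = 0
n=56: ⌈(57·126+390)/521⌉ − ⌈(56·126+390)/521⌉ = ⌈7572/521⌉ − ⌈7446/521⌉ = 15 − 15 = 0
n=57: ⌈(58·126+390)/521⌉ − ⌈(57·126+390)/521⌉ = ⌈7698/521⌉ − ⌈7572/521⌉ = 15 − 15 = 0
n=58: ⌈(59·126+390)/521⌉ − ⌈(58·126+390)/521⌉ = ⌈7824/521⌉ − ⌈7698/521⌉ = 16 − 15 = 1
n=59: ⌈(60·126+390)/521⌉ − ⌈(59·126+390)/521⌉ = ⌈7950/521⌉ − ⌈7824/521⌉ = 16 − 16 = 0
n=60: ⌈(61·126+390)/521⌉ − ⌈(60·126+390)/521⌉ = ⌈8076/521⌉ − ⌈7950/521⌉ = 16 − 16 = 0
n=61: ⌈(62·126+390)/521⌉ − ⌈(61·126+390)/521⌉ = ⌈8202/521⌉ − ⌈8076/521⌉ = 16 − 16 = 0
n=62: ⌈(63·126+390)/521⌉ − ⌈(62·126+390)/521⌉ = ⌈8328/521⌉ − ⌈8202/521⌉ = 16 − 16 = 0
n=63: ⌈(64·126+390)/521⌉ − ⌈(63·126+390)/521⌉ = ⌈8454/521⌉ − ⌈8328/521⌉ = 17 − 16 = 1
n=64: ⌈(65·126+390)/521⌉ − ⌈(64·126+390)/521⌉ = ⌈8580/521⌉ − ⌈8454/521⌉ = 17 − 17 = 0
n=65: ⌈(66·126+390)/521⌉ − ⌈(65·126+390)/521⌉ = ⌈8706/521⌉ − ⌈8580/521⌉ = 17 − 17 = 0
n=66: ⌈(67·126+390)/521⌉ − ⌈(66·126+390)/521⌉ = ⌈8832/521⌉ − ⌈8706/521⌉ = 17 − 17 = 0
n=67: ⌈(68·126+390)/521⌉ − ⌈(67·126+390)/521⌉ = ⌈8958/521⌉ − ⌈8832/521⌉ = 18 − 17 = 1
n=68: ⌈(69·126+390)/521⌉ − ⌈(68·126+390)/521⌉ = ⌈9084/521⌉ − ⌈8958/521⌉ = 18 − 18 = 0
n=69: ⌈(70·126+390)/521⌉ − ⌈(69·126+390)/521⌉ = ⌈9210/521⌉ − ⌈9084/521⌉ = 18 − 18 = 0
n=70: ⌈(71·126+390)/521⌉ − ⌈(70·126+390)/521⌉ = ⌈9336/521⌉ − ⌈9210/521⌉ = 18 − 18 = 0
n=71: ⌈(72·126+390)/521⌉ − ⌈(71·126+390)/521⌉ = ⌈9462/521⌉ − ⌈9336/521⌉ = 19 − 18 = 1

010001000100010001000100010001000010001000100010001000100010000100010001


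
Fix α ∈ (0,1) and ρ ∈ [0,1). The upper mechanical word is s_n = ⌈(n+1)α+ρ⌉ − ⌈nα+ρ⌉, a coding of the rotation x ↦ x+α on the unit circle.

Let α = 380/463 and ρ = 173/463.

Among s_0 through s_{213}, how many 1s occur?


#1s = Σ_{n=0}^{213} s_n = Σ_{n=0}^{213} (⌈(n+1)α+ρ⌉ − ⌈nα+ρ⌉)
the sum telescopes: every ⌈nα+ρ⌉ with 0 < n < 214 appears once with + and once with −, leaving ⌈214α+ρ⌉ − ⌈0·α+ρ⌉
214α + ρ = (214·380 + 173) / 463 = 81493/463
ρ = 173/463
⌈81493/463⌉ = 177,  ⌈173/463⌉ = 1
#1s = 177 − 1 = 176

176


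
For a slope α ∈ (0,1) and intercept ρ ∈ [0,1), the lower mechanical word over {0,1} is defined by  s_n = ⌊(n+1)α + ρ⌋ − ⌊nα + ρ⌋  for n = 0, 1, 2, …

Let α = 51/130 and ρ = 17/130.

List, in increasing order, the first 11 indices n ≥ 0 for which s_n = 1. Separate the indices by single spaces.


n=0: ⌊68/130⌋−⌊17/130⌋ = 0−0 = 0
n=1: ⌊119/130⌋−⌊68/130⌋ = 0−0 = 0
n=2: ⌊170/130⌋−⌊119/130⌋ = 1−0 = 1  ← one
n=3: ⌊221/130⌋−⌊170/130⌋ = 1−1 = 0
n=4: ⌊272/130⌋−⌊221/130⌋ = 2−1 = 1  ← one
n=5: ⌊323/130⌋−⌊272/130⌋ = 2−2 = 0
n=6: ⌊374/130⌋−⌊323/130⌋ = 2−2 = 0
n=7: ⌊425/130⌋−⌊374/130⌋ = 3−2 = 1  ← one
n=8: ⌊476/130⌋−⌊425/130⌋ = 3−3 = 0
n=9: ⌊527/130⌋−⌊476/130⌋ = 4−3 = 1  ← one
n=10: ⌊578/130⌋−⌊527/130⌋ = 4−4 = 0
n=11: ⌊629/130⌋−⌊578/130⌋ = 4−4 = 0
n=12: ⌊680/130⌋−⌊629/130⌋ = 5−4 = 1  ← one
n=13: ⌊731/130⌋−⌊680/130⌋ = 5−5 = 0
n=14: ⌊782/130⌋−⌊731/130⌋ = 6−5 = 1  ← one
n=15: ⌊833/130⌋−⌊782/130⌋ = 6−6 = 0
n=16: ⌊884/130⌋−⌊833/130⌋ = 6−6 = 0
n=17: ⌊935/130⌋−⌊884/130⌋ = 7−6 = 1  ← one
n=18: ⌊986/130⌋−⌊935/130⌋ = 7−7 = 0
n=19: ⌊1037/130⌋−⌊986/130⌋ = 7−7 = 0
n=20: ⌊1088/130⌋−⌊1037/130⌋ = 8−7 = 1  ← one
n=21: ⌊1139/130⌋−⌊1088/130⌋ = 8−8 = 0
n=22: ⌊1190/130⌋−⌊1139/130⌋ = 9−8 = 1  ← one
n=23: ⌊1241/130⌋−⌊1190/130⌋ = 9−9 = 0
n=24: ⌊1292/130⌋−⌊1241/130⌋ = 9−9 = 0
n=25: ⌊1343/130⌋−⌊1292/130⌋ = 10−9 = 1  ← one
n=26: ⌊1394/130⌋−⌊1343/130⌋ = 10−10 = 0
n=27: ⌊1445/130⌋−⌊1394/130⌋ = 11−10 = 1  ← one
positions of the first 11 ones: 2 4 7 9 12 14 17 20 22 25 27

2 4 7 9 12 14 17 20 22 25 27
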